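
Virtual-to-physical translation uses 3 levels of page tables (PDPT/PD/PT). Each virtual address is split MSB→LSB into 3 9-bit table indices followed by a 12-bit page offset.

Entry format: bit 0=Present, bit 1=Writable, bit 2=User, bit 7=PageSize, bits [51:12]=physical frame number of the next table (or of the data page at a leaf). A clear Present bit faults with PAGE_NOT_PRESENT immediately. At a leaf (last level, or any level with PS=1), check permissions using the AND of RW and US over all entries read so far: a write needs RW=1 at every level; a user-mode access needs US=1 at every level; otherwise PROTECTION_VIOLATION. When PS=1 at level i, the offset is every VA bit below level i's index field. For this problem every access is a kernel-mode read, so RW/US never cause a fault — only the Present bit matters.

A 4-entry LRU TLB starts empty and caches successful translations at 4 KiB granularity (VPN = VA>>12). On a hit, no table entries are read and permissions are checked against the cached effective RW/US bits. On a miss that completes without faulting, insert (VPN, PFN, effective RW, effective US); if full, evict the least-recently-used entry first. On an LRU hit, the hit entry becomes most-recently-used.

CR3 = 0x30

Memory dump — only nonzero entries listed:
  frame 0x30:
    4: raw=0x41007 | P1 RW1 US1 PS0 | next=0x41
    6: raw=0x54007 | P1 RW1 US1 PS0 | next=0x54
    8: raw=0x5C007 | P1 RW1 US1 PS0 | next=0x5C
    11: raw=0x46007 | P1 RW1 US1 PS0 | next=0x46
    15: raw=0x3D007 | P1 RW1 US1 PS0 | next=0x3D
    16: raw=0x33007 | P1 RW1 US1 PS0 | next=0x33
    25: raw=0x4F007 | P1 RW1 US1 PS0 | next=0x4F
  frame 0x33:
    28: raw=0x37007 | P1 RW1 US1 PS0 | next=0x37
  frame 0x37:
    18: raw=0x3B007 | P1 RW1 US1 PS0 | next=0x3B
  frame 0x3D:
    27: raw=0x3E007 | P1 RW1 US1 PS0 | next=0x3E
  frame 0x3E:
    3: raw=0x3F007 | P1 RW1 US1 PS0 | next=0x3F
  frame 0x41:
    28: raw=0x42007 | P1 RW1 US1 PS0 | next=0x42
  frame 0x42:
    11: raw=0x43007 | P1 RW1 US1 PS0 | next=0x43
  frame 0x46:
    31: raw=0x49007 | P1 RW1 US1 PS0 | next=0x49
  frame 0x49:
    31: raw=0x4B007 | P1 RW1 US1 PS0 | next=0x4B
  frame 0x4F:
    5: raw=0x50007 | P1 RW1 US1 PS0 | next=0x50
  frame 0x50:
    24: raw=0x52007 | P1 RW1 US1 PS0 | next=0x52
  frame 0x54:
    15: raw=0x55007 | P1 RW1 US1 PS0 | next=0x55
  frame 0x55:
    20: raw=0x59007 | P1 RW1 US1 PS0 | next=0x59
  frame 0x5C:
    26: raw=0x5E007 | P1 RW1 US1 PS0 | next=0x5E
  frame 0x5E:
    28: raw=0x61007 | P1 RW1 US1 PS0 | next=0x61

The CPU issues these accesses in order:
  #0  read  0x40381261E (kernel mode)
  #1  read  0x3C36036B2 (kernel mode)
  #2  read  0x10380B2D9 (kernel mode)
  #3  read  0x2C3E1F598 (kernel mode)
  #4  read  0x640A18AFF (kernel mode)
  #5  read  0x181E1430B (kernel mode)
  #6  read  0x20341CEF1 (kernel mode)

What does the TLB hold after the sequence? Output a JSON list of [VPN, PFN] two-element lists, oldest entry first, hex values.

Per-access translation:
#0 VA=0x40381261E (r,kernel):
  L0: frame=0x30 idx=16 entry=0x33007 [P=1 RW=1 US=1 PS=0]
  L1: frame=0x33 idx=28 entry=0x37007 [P=1 RW=1 US=1 PS=0]
  L2: frame=0x37 idx=18 entry=0x3B007 [P=1 RW=1 US=1 PS=0]
  → PA=0x3B61E  (3 entries read)
#1 VA=0x3C36036B2 (r,kernel):
  L0: frame=0x30 idx=15 entry=0x3D007 [P=1 RW=1 US=1 PS=0]
  L1: frame=0x3D idx=27 entry=0x3E007 [P=1 RW=1 US=1 PS=0]
  L2: frame=0x3E idx=3 entry=0x3F007 [P=1 RW=1 US=1 PS=0]
  → PA=0x3F6B2  (3 entries read)
#2 VA=0x10380B2D9 (r,kernel):
  L0: frame=0x30 idx=4 entry=0x41007 [P=1 RW=1 US=1 PS=0]
  L1: frame=0x41 idx=28 entry=0x42007 [P=1 RW=1 US=1 PS=0]
  L2: frame=0x42 idx=11 entry=0x43007 [P=1 RW=1 US=1 PS=0]
  → PA=0x432D9  (3 entries read)
#3 VA=0x2C3E1F598 (r,kernel):
  L0: frame=0x30 idx=11 entry=0x46007 [P=1 RW=1 US=1 PS=0]
  L1: frame=0x46 idx=31 entry=0x49007 [P=1 RW=1 US=1 PS=0]
  L2: frame=0x49 idx=31 entry=0x4B007 [P=1 RW=1 US=1 PS=0]
  → PA=0x4B598  (3 entries read)
#4 VA=0x640A18AFF (r,kernel):
  L0: frame=0x30 idx=25 entry=0x4F007 [P=1 RW=1 US=1 PS=0]
  L1: frame=0x4F idx=5 entry=0x50007 [P=1 RW=1 US=1 PS=0]
  L2: frame=0x50 idx=24 entry=0x52007 [P=1 RW=1 US=1 PS=0]
  → PA=0x52AFF  (3 entries read)
#5 VA=0x181E1430B (r,kernel):
  L0: frame=0x30 idx=6 entry=0x54007 [P=1 RW=1 US=1 PS=0]
  L1: frame=0x54 idx=15 entry=0x55007 [P=1 RW=1 US=1 PS=0]
  L2: frame=0x55 idx=20 entry=0x59007 [P=1 RW=1 US=1 PS=0]
  → PA=0x5930B  (3 entries read)
#6 VA=0x20341CEF1 (r,kernel):
  L0: frame=0x30 idx=8 entry=0x5C007 [P=1 RW=1 US=1 PS=0]
  L1: frame=0x5C idx=26 entry=0x5E007 [P=1 RW=1 US=1 PS=0]
  L2: frame=0x5E idx=28 entry=0x61007 [P=1 RW=1 US=1 PS=0]
  → PA=0x61EF1  (3 entries read)

TLB: [["0x2C3E1F", "0x4B"], ["0x640A18", "0x52"], ["0x181E14", "0x59"], ["0x20341C", "0x61"]]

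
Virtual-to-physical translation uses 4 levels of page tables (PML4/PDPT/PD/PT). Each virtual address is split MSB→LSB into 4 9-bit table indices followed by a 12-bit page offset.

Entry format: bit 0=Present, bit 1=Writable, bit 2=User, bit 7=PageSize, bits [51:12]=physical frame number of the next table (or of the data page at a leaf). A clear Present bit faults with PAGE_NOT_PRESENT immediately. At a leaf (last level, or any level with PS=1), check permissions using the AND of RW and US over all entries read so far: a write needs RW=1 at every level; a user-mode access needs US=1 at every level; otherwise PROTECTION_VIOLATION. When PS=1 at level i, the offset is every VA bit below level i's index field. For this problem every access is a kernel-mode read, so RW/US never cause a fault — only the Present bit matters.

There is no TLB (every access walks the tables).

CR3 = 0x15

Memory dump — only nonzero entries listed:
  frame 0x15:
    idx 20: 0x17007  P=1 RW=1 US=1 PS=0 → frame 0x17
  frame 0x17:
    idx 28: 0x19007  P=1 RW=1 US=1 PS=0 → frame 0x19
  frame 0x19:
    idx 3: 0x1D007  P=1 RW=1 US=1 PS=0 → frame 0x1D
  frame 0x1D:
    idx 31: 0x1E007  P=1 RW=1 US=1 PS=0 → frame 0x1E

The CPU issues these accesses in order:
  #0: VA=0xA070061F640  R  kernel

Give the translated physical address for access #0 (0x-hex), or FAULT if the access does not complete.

Walk each access:
#0 VA=0xA070061F640 (r,kernel):
  lvl0: tbl 0x15, slot 20 ⇒ 0x17007 (P1/RW1/US1/PS0)
  lvl1: tbl 0x17, slot 28 ⇒ 0x19007 (P1/RW1/US1/PS0)
  lvl2: tbl 0x19, slot 3 ⇒ 0x1D007 (P1/RW1/US1/PS0)
  lvl3: tbl 0x1D, slot 31 ⇒ 0x1E007 (P1/RW1/US1/PS0)
  ⇒ phys 0x1E640  [4 reads]

Access #0 PA: 0x1E640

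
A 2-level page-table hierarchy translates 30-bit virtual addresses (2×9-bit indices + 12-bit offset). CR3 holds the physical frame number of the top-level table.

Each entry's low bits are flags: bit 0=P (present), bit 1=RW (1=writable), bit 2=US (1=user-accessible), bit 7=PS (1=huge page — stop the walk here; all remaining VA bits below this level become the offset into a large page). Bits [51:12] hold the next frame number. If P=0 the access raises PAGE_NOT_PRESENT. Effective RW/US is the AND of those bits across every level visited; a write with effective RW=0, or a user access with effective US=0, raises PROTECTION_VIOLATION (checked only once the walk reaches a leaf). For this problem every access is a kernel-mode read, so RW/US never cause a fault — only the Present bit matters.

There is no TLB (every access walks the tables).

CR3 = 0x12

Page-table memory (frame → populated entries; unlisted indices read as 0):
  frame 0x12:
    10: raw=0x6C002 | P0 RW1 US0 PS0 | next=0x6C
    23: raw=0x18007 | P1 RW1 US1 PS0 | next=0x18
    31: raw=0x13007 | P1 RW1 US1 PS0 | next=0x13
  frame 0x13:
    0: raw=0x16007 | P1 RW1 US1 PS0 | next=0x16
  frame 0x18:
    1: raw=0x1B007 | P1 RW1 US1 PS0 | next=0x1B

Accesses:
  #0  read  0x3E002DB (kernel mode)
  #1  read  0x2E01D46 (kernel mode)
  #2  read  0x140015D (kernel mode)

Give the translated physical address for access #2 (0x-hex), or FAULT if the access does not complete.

Trace:
#0 VA=0x3E002DB (r,kernel):
  L0 @0x12[31] → 0x13007  P=1,RW=1,US=1,PS=0
  L1 @0x13[0] → 0x16007  P=1,RW=1,US=1,PS=0
  → PA=0x162DB  (2 entries read)
#1 VA=0x2E01D46 (r,kernel):
  L0 @0x12[23] → 0x18007  P=1,RW=1,US=1,PS=0
  L1 @0x18[1] → 0x1B007  P=1,RW=1,US=1,PS=0
  → PA=0x1BD46  (2 entries read)
#2 VA=0x140015D (r,kernel):
  L0 @0x12[10] → 0x6C002  P=0,RW=1,US=0,PS=0
  ⇒ fault: PAGE_NOT_PRESENT  — 1 lookups

Access #2 PA: FAULT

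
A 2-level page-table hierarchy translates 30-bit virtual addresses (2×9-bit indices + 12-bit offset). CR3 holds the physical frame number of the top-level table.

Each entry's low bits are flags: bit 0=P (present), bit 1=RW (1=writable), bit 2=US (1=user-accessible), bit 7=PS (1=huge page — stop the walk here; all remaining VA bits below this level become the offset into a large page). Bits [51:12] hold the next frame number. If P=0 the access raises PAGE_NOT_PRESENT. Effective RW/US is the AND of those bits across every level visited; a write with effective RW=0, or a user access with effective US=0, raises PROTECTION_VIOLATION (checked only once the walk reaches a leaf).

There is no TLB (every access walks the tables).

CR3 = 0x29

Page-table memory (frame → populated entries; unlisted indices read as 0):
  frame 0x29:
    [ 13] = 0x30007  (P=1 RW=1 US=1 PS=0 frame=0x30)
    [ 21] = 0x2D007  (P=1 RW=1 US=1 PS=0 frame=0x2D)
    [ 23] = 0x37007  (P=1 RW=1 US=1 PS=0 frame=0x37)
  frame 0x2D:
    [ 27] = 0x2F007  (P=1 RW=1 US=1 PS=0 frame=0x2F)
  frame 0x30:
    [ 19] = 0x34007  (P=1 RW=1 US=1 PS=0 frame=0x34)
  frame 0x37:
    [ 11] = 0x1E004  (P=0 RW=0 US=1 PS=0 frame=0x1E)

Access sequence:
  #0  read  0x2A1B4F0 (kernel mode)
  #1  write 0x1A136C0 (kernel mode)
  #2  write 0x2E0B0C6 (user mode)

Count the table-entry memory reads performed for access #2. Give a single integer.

Walk each access:
#0 VA=0x2A1B4F0 (r,kernel):
  L0: frame=0x29 idx=21 entry=0x2D007 [P=1 RW=1 US=1 PS=0]
  L1: frame=0x2D idx=27 entry=0x2F007 [P=1 RW=1 US=1 PS=0]
  ⇒ phys 0x2F4F0  [2 reads]
#1 VA=0x1A136C0 (w,kernel):
  L0: frame=0x29 idx=13 entry=0x30007 [P=1 RW=1 US=1 PS=0]
  L1: frame=0x30 idx=19 entry=0x34007 [P=1 RW=1 US=1 PS=0]
  ⇒ phys 0x346C0  [2 reads]
#2 VA=0x2E0B0C6 (w,user):
  L0: frame=0x29 idx=23 entry=0x37007 [P=1 RW=1 US=1 PS=0]
  L1: frame=0x37 idx=11 entry=0x1E004 [P=0 RW=0 US=1 PS=0]
  ⇒ fault: PAGE_NOT_PRESENT  — 2 lookups

Entries read for #2: 2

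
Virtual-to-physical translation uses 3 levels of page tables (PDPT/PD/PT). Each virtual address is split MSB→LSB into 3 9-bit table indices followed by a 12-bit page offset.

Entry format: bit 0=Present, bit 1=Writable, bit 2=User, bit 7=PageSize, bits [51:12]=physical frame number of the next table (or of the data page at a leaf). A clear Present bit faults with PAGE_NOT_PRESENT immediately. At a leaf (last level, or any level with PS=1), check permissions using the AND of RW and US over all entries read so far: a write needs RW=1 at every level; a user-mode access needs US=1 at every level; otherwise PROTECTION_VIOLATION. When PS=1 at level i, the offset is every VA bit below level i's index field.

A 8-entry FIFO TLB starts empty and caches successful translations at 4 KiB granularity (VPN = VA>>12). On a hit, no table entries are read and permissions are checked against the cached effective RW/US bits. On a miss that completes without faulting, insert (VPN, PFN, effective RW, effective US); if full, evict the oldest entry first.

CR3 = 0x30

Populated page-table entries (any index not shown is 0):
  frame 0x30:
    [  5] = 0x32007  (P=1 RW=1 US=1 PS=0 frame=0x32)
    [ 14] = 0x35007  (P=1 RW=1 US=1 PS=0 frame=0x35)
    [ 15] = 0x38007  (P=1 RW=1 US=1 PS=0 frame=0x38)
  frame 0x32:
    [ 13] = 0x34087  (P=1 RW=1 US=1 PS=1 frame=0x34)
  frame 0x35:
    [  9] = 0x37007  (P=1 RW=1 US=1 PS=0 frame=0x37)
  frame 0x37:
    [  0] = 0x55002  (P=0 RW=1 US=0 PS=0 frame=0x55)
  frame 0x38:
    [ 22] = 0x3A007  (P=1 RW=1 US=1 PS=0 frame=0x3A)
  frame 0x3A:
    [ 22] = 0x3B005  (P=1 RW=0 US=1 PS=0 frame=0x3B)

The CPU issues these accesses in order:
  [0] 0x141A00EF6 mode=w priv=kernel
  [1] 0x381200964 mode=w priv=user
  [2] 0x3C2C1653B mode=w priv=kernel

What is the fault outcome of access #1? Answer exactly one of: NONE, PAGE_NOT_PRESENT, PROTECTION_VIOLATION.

Per-access translation:
#0 VA=0x141A00EF6 (w,kernel):
  L0 @0x30[5] → 0x32007  P=1,RW=1,US=1,PS=0
  L1 @0x32[13] → 0x34087  P=1,RW=1,US=1,PS=1
  → PA=0x34EF6 (huge @L1)  (2 entries read)
#1 VA=0x381200964 (w,user):
  L0 @0x30[14] → 0x35007  P=1,RW=1,US=1,PS=0
  L1 @0x35[9] → 0x37007  P=1,RW=1,US=1,PS=0
  L2 @0x37[0] → 0x55002  P=0,RW=1,US=0,PS=0
  ✗ PAGE_NOT_PRESENT  [3 reads]
#2 VA=0x3C2C1653B (w,kernel):
  L0 @0x30[15] → 0x38007  P=1,RW=1,US=1,PS=0
  L1 @0x38[22] → 0x3A007  P=1,RW=1,US=1,PS=0
  L2 @0x3A[22] → 0x3B005  P=1,RW=0,US=1,PS=0
  ✗ PROTECTION_VIOLATION  [3 reads]

Access #1 fault: PAGE_NOT_PRESENT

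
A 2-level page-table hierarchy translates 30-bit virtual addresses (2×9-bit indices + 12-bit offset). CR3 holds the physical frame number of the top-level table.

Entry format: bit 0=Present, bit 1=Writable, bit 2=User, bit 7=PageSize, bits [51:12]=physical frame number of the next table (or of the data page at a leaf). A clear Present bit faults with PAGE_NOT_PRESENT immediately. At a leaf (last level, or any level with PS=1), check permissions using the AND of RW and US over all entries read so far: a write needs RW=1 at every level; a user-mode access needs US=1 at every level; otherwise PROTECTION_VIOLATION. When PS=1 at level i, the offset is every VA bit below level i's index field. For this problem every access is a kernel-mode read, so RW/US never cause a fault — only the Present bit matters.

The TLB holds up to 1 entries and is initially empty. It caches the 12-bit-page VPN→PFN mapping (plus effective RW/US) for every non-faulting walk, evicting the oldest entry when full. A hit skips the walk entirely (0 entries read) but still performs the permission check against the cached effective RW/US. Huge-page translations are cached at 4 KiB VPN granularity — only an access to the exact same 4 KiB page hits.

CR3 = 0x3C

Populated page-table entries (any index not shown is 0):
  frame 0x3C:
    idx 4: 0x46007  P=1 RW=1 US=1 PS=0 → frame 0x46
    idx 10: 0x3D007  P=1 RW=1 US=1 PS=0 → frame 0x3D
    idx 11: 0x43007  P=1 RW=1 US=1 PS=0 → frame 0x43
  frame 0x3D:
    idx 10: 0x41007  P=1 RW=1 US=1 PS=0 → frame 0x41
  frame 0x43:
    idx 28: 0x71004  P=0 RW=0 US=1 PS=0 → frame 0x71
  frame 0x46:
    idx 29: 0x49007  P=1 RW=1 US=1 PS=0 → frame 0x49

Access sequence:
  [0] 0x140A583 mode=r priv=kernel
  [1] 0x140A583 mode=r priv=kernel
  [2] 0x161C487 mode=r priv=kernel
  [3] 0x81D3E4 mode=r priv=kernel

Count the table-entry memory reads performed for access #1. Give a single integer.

Walk each access:
#0 VA=0x140A583 (r,kernel):
  L0: frame=0x3C idx=10 entry=0x3D007 [P=1 RW=1 US=1 PS=0]
  L1: frame=0x3D idx=10 entry=0x41007 [P=1 RW=1 US=1 PS=0]
  ⇒ phys 0x41583  [2 reads]
#1 VA=0x140A583 (r,kernel):
  TLB hit vpn=0x140A → PA=0x41583
#2 VA=0x161C487 (r,kernel):
  L0: frame=0x3C idx=11 entry=0x43007 [P=1 RW=1 US=1 PS=0]
  L1: frame=0x43 idx=28 entry=0x71004 [P=0 RW=0 US=1 PS=0]
  ✗ PAGE_NOT_PRESENT  [2 reads]
#3 VA=0x81D3E4 (r,kernel):
  L0: frame=0x3C idx=4 entry=0x46007 [P=1 RW=1 US=1 PS=0]
  L1: frame=0x46 idx=29 entry=0x49007 [P=1 RW=1 US=1 PS=0]
  ⇒ phys 0x493E4  [2 reads]

Entries read for #1: 0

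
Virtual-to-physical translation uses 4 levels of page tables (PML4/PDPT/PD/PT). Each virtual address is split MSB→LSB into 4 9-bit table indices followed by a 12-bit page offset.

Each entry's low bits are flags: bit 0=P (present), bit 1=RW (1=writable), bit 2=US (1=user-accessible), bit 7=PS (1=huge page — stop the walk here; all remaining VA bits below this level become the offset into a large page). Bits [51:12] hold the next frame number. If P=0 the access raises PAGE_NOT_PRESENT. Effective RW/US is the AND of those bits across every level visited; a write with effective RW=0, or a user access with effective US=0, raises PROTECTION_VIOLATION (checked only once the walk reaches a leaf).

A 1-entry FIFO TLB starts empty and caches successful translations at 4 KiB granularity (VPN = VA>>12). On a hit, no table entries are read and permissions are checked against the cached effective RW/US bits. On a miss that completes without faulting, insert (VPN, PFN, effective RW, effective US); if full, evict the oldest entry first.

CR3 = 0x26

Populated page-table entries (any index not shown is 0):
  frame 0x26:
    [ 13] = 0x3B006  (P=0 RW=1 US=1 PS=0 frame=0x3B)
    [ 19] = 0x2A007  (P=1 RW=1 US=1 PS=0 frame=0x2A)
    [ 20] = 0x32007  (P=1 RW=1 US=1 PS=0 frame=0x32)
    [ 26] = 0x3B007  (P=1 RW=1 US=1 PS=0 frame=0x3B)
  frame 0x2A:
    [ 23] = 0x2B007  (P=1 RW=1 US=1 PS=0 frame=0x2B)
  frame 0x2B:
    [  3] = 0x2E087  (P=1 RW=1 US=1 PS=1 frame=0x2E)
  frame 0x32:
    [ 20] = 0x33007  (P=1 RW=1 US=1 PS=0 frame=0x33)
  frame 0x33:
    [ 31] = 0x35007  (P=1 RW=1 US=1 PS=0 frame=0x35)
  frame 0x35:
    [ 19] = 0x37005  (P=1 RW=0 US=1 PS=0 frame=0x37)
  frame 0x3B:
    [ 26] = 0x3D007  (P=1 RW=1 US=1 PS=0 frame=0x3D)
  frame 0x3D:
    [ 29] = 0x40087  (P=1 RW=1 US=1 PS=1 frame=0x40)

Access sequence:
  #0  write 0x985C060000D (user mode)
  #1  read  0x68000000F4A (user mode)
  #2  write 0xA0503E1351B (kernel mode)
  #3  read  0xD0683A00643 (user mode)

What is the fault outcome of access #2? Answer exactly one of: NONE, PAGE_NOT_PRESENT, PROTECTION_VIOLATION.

Walk each access:
#0 VA=0x985C060000D (w,user):
  lvl0: tbl 0x26, slot 19 ⇒ 0x2A007 (P1/RW1/US1/PS0)
  lvl1: tbl 0x2A, slot 23 ⇒ 0x2B007 (P1/RW1/US1/PS0)
  lvl2: tbl 0x2B, slot 3 ⇒ 0x2E087 (P1/RW1/US1/PS1)
  ⇒ phys 0x2E00D (huge @L2)  [3 reads]
#1 VA=0x68000000F4A (r,user):
  lvl0: tbl 0x26, slot 13 ⇒ 0x3B006 (P0/RW1/US1/PS0)
  ✗ PAGE_NOT_PRESENT  [1 reads]
#2 VA=0xA0503E1351B (w,kernel):
  lvl0: tbl 0x26, slot 20 ⇒ 0x32007 (P1/RW1/US1/PS0)
  lvl1: tbl 0x32, slot 20 ⇒ 0x33007 (P1/RW1/US1/PS0)
  lvl2: tbl 0x33, slot 31 ⇒ 0x35007 (P1/RW1/US1/PS0)
  lvl3: tbl 0x35, slot 19 ⇒ 0x37005 (P1/RW0/US1/PS0)
  ✗ PROTECTION_VIOLATION  [4 reads]
#3 VA=0xD0683A00643 (r,user):
  lvl0: tbl 0x26, slot 26 ⇒ 0x3B007 (P1/RW1/US1/PS0)
  lvl1: tbl 0x3B, slot 26 ⇒ 0x3D007 (P1/RW1/US1/PS0)
  lvl2: tbl 0x3D, slot 29 ⇒ 0x40087 (P1/RW1/US1/PS1)
  ⇒ phys 0x40643 (huge @L2)  [3 reads]

Access #2 fault: PROTECTION_VIOLATION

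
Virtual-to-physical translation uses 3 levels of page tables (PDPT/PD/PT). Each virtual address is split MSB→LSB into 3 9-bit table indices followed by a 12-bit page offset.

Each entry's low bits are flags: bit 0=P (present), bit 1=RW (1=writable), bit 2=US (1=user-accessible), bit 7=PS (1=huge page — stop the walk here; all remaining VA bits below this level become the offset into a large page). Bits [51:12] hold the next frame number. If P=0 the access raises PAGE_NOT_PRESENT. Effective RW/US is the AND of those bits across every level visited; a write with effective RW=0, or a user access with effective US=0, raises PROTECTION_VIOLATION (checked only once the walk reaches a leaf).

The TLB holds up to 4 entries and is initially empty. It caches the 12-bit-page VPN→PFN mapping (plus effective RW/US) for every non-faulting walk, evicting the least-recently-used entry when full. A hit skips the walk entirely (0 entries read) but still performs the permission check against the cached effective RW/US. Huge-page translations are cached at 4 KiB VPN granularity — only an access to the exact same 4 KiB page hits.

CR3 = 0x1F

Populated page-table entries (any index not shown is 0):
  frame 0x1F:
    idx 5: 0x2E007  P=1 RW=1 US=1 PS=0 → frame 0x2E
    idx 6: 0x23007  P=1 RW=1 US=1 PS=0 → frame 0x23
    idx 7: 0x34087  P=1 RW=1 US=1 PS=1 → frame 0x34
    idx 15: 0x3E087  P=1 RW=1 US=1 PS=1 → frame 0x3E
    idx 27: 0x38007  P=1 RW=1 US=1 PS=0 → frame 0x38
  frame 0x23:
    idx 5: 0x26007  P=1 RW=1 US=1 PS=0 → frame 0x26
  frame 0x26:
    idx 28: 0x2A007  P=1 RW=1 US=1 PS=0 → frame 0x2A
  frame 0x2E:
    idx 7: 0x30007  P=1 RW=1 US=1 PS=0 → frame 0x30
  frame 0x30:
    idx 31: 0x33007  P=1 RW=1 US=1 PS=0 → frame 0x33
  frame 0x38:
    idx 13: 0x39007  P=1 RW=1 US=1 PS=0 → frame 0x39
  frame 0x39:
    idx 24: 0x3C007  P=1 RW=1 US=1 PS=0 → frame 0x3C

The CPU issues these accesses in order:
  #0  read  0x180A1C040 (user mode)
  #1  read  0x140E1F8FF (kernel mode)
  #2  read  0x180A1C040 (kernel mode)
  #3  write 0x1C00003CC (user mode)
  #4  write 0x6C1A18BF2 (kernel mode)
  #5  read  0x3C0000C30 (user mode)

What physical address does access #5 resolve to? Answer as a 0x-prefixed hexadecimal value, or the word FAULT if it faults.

Walk each access:
#0 VA=0x180A1C040 (r,user):
  [0] read 0x1F idx=6: raw=0x23007 flags P=1 W=1 U=1 S=0
  [1] read 0x23 idx=5: raw=0x26007 flags P=1 W=1 U=1 S=0
  [2] read 0x26 idx=28: raw=0x2A007 flags P=1 W=1 U=1 S=0
  ⇒ phys 0x2A040  [3 reads]
#1 VA=0x140E1F8FF (r,kernel):
  [0] read 0x1F idx=5: raw=0x2E007 flags P=1 W=1 U=1 S=0
  [1] read 0x2E idx=7: raw=0x30007 flags P=1 W=1 U=1 S=0
  [2] read 0x30 idx=31: raw=0x33007 flags P=1 W=1 U=1 S=0
  ⇒ phys 0x338FF  [3 reads]
#2 VA=0x180A1C040 (r,kernel):
  TLB hit vpn=0x180A1C → PA=0x2A040
#3 VA=0x1C00003CC (w,user):
  [0] read 0x1F idx=7: raw=0x34087 flags P=1 W=1 U=1 S=1
  ⇒ phys 0x343CC (huge @L0)  [1 reads]
#4 VA=0x6C1A18BF2 (w,kernel):
  [0] read 0x1F idx=27: raw=0x38007 flags P=1 W=1 U=1 S=0
  [1] read 0x38 idx=13: raw=0x39007 flags P=1 W=1 U=1 S=0
  [2] read 0x39 idx=24: raw=0x3C007 flags P=1 W=1 U=1 S=0
  ⇒ phys 0x3CBF2  [3 reads]
#5 VA=0x3C0000C30 (r,user):
  [0] read 0x1F idx=15: raw=0x3E087 flags P=1 W=1 U=1 S=1
  ⇒ phys 0x3EC30 (huge @L0)  [1 reads]

Access #5 PA: 0x3EC30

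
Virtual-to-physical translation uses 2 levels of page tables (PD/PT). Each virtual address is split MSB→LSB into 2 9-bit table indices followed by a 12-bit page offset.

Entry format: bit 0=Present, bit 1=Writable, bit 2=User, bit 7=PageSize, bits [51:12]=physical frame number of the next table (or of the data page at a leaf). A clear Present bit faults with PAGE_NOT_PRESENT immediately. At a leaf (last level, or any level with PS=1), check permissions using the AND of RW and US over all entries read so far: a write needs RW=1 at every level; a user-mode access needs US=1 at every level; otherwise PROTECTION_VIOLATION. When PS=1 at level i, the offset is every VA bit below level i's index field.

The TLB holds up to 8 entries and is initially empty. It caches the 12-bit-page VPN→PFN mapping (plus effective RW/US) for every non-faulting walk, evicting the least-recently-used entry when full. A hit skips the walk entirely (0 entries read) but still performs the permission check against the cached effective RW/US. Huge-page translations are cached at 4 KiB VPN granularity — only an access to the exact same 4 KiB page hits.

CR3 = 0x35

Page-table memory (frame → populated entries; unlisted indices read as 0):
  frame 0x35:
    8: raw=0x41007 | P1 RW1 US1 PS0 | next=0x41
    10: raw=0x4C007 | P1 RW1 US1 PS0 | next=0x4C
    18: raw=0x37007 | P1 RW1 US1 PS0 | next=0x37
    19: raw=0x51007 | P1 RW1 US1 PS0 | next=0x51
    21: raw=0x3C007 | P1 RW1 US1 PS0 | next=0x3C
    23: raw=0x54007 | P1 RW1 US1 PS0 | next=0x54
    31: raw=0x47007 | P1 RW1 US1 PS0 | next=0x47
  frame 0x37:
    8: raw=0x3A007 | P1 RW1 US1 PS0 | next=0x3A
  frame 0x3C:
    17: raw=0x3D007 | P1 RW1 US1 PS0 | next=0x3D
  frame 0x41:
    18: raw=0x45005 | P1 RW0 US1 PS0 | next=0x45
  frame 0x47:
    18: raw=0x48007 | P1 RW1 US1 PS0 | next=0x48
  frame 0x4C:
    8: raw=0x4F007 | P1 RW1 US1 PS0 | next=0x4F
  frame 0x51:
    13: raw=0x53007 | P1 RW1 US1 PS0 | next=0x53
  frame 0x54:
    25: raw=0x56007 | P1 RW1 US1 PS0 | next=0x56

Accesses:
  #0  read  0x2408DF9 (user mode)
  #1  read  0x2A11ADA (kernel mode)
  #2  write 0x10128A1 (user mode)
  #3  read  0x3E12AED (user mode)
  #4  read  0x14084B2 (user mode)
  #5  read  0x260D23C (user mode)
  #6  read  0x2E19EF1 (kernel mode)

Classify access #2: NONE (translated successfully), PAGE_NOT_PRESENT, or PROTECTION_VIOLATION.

Walk each access:
#0 VA=0x2408DF9 (r,user):
  [0] read 0x35 idx=18: raw=0x37007 flags P=1 W=1 U=1 S=0
  [1] read 0x37 idx=8: raw=0x3A007 flags P=1 W=1 U=1 S=0
  ✓ 0x3ADF9  — 2 lookups
#1 VA=0x2A11ADA (r,kernel):
  [0] read 0x35 idx=21: raw=0x3C007 flags P=1 W=1 U=1 S=0
  [1] read 0x3C idx=17: raw=0x3D007 flags P=1 W=1 U=1 S=0
  ✓ 0x3DADA  — 2 lookups
#2 VA=0x10128A1 (w,user):
  [0] read 0x35 idx=8: raw=0x41007 flags P=1 W=1 U=1 S=0
  [1] read 0x41 idx=18: raw=0x45005 flags P=1 W=0 U=1 S=0
  ⇒ fault: PROTECTION_VIOLATION  — 2 lookups
#3 VA=0x3E12AED (r,user):
  [0] read 0x35 idx=31: raw=0x47007 flags P=1 W=1 U=1 S=0
  [1] read 0x47 idx=18: raw=0x48007 flags P=1 W=1 U=1 S=0
  ✓ 0x48AED  — 2 lookups
#4 VA=0x14084B2 (r,user):
  [0] read 0x35 idx=10: raw=0x4C007 flags P=1 W=1 U=1 S=0
  [1] read 0x4C idx=8: raw=0x4F007 flags P=1 W=1 U=1 S=0
  ✓ 0x4F4B2  — 2 lookups
#5 VA=0x260D23C (r,user):
  [0] read 0x35 idx=19: raw=0x51007 flags P=1 W=1 U=1 S=0
  [1] read 0x51 idx=13: raw=0x53007 flags P=1 W=1 U=1 S=0
  ✓ 0x5323C  — 2 lookups
#6 VA=0x2E19EF1 (r,kernel):
  [0] read 0x35 idx=23: raw=0x54007 flags P=1 W=1 U=1 S=0
  [1] read 0x54 idx=25: raw=0x56007 flags P=1 W=1 U=1 S=0
  ✓ 0x56EF1  — 2 lookups

Access #2 fault: PROTECTION_VIOLATION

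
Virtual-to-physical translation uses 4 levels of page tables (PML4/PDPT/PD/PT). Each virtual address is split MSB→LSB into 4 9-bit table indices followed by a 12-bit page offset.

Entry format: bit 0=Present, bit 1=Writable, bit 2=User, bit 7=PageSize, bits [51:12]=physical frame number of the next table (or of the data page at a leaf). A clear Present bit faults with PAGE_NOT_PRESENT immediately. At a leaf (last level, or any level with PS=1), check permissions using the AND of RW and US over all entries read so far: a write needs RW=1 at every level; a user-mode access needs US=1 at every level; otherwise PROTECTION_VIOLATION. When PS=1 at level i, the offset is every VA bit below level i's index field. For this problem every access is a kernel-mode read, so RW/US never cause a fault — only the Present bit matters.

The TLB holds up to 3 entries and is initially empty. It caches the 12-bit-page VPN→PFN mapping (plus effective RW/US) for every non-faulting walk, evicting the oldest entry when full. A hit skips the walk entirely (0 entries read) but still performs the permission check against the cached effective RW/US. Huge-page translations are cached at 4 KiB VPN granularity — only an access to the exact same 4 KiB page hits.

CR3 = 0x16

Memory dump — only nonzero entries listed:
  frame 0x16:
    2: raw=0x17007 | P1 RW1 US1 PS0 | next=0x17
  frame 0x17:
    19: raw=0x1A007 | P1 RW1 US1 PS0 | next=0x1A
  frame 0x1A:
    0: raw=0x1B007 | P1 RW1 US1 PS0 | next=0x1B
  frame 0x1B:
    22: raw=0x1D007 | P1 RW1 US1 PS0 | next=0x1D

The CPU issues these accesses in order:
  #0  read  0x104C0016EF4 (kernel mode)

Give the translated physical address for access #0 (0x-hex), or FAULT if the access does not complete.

Per-access translation:
#0 VA=0x104C0016EF4 (r,kernel):
  lvl0: tbl 0x16, slot 2 ⇒ 0x17007 (P1/RW1/US1/PS0)
  lvl1: tbl 0x17, slot 19 ⇒ 0x1A007 (P1/RW1/US1/PS0)
  lvl2: tbl 0x1A, slot 0 ⇒ 0x1B007 (P1/RW1/US1/PS0)
  lvl3: tbl 0x1B, slot 22 ⇒ 0x1D007 (P1/RW1/US1/PS0)
  ⇒ phys 0x1DEF4  [4 reads]

Access #0 PA: 0x1DEF4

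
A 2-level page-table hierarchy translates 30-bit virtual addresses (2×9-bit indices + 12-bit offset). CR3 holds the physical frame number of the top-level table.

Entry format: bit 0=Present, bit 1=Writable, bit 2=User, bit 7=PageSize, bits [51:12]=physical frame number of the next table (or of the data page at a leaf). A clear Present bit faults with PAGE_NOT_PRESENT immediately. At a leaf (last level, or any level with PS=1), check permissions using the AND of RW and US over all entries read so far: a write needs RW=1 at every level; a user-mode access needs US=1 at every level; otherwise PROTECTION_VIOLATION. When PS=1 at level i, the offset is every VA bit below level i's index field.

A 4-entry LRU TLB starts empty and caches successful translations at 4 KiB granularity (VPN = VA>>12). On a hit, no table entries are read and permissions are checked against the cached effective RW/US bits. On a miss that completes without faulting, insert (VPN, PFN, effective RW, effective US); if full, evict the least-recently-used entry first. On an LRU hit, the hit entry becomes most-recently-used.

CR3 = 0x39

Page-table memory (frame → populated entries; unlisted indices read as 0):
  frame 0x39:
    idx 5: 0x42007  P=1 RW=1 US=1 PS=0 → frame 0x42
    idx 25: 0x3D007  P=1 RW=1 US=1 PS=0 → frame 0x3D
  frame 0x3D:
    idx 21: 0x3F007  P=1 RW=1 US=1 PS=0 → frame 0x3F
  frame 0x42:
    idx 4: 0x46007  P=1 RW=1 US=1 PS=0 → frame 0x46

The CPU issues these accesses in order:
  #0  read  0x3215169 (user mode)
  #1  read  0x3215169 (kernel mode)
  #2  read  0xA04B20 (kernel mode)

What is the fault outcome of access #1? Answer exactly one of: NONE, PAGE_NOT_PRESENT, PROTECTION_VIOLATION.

Walk each access:
#0 VA=0x3215169 (r,user):
  L0 @0x39[25] → 0x3D007  P=1,RW=1,US=1,PS=0
  L1 @0x3D[21] → 0x3F007  P=1,RW=1,US=1,PS=0
  ✓ 0x3F169  — 2 lookups
#1 VA=0x3215169 (r,kernel):
  TLB hit vpn=0x3215 → PA=0x3F169
#2 VA=0xA04B20 (r,kernel):
  L0 @0x39[5] → 0x42007  P=1,RW=1,US=1,PS=0
  L1 @0x42[4] → 0x46007  P=1,RW=1,US=1,PS=0
  ✓ 0x46B20  — 2 lookups

Access #1 fault: NONE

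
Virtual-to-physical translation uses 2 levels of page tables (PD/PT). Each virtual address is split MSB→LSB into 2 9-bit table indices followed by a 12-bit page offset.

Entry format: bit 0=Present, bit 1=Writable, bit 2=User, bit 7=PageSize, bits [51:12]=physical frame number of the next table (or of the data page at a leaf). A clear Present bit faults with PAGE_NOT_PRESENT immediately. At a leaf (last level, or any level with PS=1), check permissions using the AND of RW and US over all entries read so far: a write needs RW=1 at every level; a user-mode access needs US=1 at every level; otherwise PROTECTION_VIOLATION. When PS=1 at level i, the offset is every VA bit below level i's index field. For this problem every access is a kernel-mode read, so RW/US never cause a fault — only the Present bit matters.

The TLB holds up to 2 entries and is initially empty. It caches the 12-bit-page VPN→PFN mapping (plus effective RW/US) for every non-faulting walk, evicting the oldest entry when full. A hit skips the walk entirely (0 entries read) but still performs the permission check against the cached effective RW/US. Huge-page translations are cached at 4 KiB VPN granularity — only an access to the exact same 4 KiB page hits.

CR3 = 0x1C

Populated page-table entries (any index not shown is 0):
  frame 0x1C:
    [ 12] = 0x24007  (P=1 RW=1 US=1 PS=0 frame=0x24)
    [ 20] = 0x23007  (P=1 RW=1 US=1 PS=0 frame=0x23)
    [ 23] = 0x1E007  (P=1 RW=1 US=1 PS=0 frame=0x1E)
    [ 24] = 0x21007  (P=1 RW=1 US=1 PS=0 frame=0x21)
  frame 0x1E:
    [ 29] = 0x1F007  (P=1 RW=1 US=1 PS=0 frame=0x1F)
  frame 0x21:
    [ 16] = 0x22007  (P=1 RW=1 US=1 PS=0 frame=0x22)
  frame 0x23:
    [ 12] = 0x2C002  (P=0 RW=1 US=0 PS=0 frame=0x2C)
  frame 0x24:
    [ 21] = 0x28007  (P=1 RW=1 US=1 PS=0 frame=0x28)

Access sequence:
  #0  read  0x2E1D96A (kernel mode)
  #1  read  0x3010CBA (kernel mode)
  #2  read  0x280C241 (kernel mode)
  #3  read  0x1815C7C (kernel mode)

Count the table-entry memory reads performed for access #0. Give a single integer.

Per-access translation:
#0 VA=0x2E1D96A (r,kernel):
  L0 @0x1C[23] → 0x1E007  P=1,RW=1,US=1,PS=0
  L1 @0x1E[29] → 0x1F007  P=1,RW=1,US=1,PS=0
  ✓ 0x1F96A  — 2 lookups
#1 VA=0x3010CBA (r,kernel):
  L0 @0x1C[24] → 0x21007  P=1,RW=1,US=1,PS=0
  L1 @0x21[16] → 0x22007  P=1,RW=1,US=1,PS=0
  ✓ 0x22CBA  — 2 lookups
#2 VA=0x280C241 (r,kernel):
  L0 @0x1C[20] → 0x23007  P=1,RW=1,US=1,PS=0
  L1 @0x23[12] → 0x2C002  P=0,RW=1,US=0,PS=0
  ⇒ fault: PAGE_NOT_PRESENT  — 2 lookups
#3 VA=0x1815C7C (r,kernel):
  L0 @0x1C[12] → 0x24007  P=1,RW=1,US=1,PS=0
  L1 @0x24[21] → 0x28007  P=1,RW=1,US=1,PS=0
  ✓ 0x28C7C  — 2 lookups

Entries read for #0: 2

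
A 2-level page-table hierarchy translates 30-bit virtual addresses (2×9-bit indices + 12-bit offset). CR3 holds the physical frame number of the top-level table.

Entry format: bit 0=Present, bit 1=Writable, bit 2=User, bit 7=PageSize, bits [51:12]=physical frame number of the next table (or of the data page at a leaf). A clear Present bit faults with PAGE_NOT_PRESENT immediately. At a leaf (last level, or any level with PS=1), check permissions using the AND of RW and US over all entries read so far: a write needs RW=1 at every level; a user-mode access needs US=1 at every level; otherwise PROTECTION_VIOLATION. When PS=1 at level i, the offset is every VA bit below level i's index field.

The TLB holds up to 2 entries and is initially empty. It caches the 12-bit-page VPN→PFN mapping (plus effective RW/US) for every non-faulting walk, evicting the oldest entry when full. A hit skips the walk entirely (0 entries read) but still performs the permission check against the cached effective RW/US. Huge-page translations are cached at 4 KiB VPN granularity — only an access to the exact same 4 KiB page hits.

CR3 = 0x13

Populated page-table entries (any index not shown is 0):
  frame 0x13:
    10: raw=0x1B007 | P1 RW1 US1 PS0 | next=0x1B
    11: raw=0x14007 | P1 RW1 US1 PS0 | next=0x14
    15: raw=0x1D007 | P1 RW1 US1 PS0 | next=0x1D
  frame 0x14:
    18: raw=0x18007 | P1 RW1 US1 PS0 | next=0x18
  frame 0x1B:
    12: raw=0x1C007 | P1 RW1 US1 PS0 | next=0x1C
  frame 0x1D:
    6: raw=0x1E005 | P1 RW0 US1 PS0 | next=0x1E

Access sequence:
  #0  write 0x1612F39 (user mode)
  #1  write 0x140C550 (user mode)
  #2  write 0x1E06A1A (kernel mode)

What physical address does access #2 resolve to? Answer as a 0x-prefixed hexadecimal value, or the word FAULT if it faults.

Per-access translation:
#0 VA=0x1612F39 (w,user):
  lvl0: tbl 0x13, slot 11 ⇒ 0x14007 (P1/RW1/US1/PS0)
  lvl1: tbl 0x14, slot 18 ⇒ 0x18007 (P1/RW1/US1/PS0)
  ✓ 0x18F39  — 2 lookups
#1 VA=0x140C550 (w,user):
  lvl0: tbl 0x13, slot 10 ⇒ 0x1B007 (P1/RW1/US1/PS0)
  lvl1: tbl 0x1B, slot 12 ⇒ 0x1C007 (P1/RW1/US1/PS0)
  ✓ 0x1C550  — 2 lookups
#2 VA=0x1E06A1A (w,kernel):
  lvl0: tbl 0x13, slot 15 ⇒ 0x1D007 (P1/RW1/US1/PS0)
  lvl1: tbl 0x1D, slot 6 ⇒ 0x1E005 (P1/RW0/US1/PS0)
  → PROTECTION_VIOLATION  (2 entries read)

Access #2 PA: FAULT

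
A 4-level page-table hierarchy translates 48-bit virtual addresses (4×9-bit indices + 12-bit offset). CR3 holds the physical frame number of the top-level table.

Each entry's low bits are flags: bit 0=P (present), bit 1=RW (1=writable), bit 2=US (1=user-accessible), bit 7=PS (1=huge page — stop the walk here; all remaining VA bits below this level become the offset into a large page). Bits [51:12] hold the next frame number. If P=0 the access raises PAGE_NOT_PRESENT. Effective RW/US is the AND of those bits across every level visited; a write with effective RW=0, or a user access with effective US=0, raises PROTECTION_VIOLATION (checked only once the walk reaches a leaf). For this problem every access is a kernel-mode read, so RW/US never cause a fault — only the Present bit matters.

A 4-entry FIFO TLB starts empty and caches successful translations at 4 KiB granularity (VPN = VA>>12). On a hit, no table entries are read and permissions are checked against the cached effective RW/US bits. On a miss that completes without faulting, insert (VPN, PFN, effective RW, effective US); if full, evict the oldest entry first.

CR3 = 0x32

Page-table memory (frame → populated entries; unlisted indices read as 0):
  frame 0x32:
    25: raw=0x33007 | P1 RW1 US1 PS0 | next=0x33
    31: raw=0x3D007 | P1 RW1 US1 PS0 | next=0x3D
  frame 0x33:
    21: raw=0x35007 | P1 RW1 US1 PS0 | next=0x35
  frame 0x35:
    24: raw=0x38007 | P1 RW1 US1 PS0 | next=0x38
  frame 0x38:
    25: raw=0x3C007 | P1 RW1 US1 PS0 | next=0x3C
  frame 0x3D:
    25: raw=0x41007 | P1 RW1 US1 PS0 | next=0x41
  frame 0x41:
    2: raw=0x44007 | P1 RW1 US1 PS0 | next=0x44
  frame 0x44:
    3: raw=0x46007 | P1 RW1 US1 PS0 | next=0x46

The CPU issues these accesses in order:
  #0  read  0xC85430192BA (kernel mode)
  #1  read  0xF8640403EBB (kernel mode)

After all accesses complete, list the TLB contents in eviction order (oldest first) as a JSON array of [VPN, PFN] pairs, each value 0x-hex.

Walk each access:
#0 VA=0xC85430192BA (r,kernel):
  [0] read 0x32 idx=25: raw=0x33007 flags P=1 W=1 U=1 S=0
  [1] read 0x33 idx=21: raw=0x35007 flags P=1 W=1 U=1 S=0
  [2] read 0x35 idx=24: raw=0x38007 flags P=1 W=1 U=1 S=0
  [3] read 0x38 idx=25: raw=0x3C007 flags P=1 W=1 U=1 S=0
  ⇒ phys 0x3C2BA  [4 reads]
#1 VA=0xF8640403EBB (r,kernel):
  [0] read 0x32 idx=31: raw=0x3D007 flags P=1 W=1 U=1 S=0
  [1] read 0x3D idx=25: raw=0x41007 flags P=1 W=1 U=1 S=0
  [2] read 0x41 idx=2: raw=0x44007 flags P=1 W=1 U=1 S=0
  [3] read 0x44 idx=3: raw=0x46007 flags P=1 W=1 U=1 S=0
  ⇒ phys 0x46EBB  [4 reads]

TLB: [["0xC8543019", "0x3C"], ["0xF8640403", "0x46"]]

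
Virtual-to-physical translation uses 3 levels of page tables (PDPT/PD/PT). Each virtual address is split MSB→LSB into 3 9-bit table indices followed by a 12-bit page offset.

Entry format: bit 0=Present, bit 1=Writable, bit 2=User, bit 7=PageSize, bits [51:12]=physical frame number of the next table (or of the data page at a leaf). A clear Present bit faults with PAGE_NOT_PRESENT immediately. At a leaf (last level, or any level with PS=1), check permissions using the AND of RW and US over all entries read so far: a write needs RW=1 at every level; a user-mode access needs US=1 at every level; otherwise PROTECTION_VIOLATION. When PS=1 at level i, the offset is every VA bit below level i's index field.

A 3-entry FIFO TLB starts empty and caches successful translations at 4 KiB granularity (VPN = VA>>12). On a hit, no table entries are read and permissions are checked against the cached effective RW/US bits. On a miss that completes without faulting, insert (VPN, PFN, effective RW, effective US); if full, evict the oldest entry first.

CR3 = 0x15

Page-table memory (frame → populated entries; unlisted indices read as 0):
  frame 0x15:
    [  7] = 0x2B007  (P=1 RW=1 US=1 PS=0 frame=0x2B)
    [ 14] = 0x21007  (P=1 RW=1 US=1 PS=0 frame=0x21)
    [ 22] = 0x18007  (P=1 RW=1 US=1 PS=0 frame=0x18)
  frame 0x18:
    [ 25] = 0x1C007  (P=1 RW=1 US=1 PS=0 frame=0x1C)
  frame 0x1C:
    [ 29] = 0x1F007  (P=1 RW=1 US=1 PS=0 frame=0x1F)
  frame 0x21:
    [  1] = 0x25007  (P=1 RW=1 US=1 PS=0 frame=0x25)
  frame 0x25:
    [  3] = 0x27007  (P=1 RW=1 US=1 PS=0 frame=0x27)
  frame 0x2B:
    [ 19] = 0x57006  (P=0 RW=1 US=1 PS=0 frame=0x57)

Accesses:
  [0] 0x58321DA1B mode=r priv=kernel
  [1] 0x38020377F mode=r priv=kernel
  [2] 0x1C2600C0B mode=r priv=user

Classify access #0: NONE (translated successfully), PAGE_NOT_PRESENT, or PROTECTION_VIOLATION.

Per-access translation:
#0 VA=0x58321DA1B (r,kernel):
  L0: frame=0x15 idx=22 entry=0x18007 [P=1 RW=1 US=1 PS=0]
  L1: frame=0x18 idx=25 entry=0x1C007 [P=1 RW=1 US=1 PS=0]
  L2: frame=0x1C idx=29 entry=0x1F007 [P=1 RW=1 US=1 PS=0]
  ✓ 0x1FA1B  — 3 lookups
#1 VA=0x38020377F (r,kernel):
  L0: frame=0x15 idx=14 entry=0x21007 [P=1 RW=1 US=1 PS=0]
  L1: frame=0x21 idx=1 entry=0x25007 [P=1 RW=1 US=1 PS=0]
  L2: frame=0x25 idx=3 entry=0x27007 [P=1 RW=1 US=1 PS=0]
  ✓ 0x2777F  — 3 lookups
#2 VA=0x1C2600C0B (r,user):
  L0: frame=0x15 idx=7 entry=0x2B007 [P=1 RW=1 US=1 PS=0]
  L1: frame=0x2B idx=19 entry=0x57006 [P=0 RW=1 US=1 PS=0]
  ✗ PAGE_NOT_PRESENT  [2 reads]

Access #0 fault: NONE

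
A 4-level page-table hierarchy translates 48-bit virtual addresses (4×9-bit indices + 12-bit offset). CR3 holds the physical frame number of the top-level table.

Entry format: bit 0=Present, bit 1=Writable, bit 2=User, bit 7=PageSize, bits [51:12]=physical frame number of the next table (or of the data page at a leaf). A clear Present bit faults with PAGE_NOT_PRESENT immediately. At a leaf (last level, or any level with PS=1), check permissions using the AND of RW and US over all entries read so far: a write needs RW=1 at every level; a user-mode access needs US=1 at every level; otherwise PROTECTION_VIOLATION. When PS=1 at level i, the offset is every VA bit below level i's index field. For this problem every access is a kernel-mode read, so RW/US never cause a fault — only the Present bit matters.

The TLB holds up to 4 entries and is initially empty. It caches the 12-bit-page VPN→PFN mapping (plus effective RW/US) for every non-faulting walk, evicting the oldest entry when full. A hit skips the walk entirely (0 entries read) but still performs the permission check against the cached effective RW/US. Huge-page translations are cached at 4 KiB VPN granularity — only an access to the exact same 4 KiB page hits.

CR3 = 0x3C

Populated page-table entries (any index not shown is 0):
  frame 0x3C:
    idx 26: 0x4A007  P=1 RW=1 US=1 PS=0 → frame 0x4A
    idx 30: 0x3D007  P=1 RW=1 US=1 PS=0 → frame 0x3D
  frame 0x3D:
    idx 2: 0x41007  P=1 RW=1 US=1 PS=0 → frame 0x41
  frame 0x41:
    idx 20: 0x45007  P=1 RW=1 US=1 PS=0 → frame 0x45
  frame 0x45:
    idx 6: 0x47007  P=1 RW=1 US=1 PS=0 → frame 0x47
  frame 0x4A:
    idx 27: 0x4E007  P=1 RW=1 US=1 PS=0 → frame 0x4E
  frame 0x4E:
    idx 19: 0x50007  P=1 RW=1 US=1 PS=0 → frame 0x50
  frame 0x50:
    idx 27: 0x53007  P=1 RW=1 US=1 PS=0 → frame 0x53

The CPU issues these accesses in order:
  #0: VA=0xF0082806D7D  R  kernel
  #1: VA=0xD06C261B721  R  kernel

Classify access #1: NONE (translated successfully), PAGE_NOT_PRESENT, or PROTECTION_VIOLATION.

Walk each access:
#0 VA=0xF0082806D7D (r,kernel):
  lvl0: tbl 0x3C, slot 30 ⇒ 0x3D007 (P1/RW1/US1/PS0)
  lvl1: tbl 0x3D, slot 2 ⇒ 0x41007 (P1/RW1/US1/PS0)
  lvl2: tbl 0x41, slot 20 ⇒ 0x45007 (P1/RW1/US1/PS0)
  lvl3: tbl 0x45, slot 6 ⇒ 0x47007 (P1/RW1/US1/PS0)
  ⇒ phys 0x47D7D  [4 reads]
#1 VA=0xD06C261B721 (r,kernel):
  lvl0: tbl 0x3C, slot 26 ⇒ 0x4A007 (P1/RW1/US1/PS0)
  lvl1: tbl 0x4A, slot 27 ⇒ 0x4E007 (P1/RW1/US1/PS0)
  lvl2: tbl 0x4E, slot 19 ⇒ 0x50007 (P1/RW1/US1/PS0)
  lvl3: tbl 0x50, slot 27 ⇒ 0x53007 (P1/RW1/US1/PS0)
  ⇒ phys 0x53721  [4 reads]

Access #1 fault: NONE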